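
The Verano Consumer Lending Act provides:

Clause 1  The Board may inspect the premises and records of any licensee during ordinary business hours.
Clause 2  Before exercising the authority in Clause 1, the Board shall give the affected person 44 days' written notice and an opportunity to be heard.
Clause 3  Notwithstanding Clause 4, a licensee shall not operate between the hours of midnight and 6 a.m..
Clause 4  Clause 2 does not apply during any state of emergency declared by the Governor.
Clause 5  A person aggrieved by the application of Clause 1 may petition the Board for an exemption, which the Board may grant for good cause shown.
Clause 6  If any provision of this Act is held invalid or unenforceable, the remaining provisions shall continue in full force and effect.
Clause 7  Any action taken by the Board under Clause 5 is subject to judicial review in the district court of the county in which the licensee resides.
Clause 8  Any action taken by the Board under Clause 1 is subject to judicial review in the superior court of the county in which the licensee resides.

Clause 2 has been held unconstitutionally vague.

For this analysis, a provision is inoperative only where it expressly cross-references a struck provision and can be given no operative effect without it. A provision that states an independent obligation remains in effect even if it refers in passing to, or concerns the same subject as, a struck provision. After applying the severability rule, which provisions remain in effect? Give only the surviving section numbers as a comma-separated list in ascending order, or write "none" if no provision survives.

1, 3, 5, 6, 7, 8

Clause 2 is struck. The only function of Clause 4 is the emergency suspension of Clause 2, so it cannot stand once Clause 2 is removed. Although Clause 3 refers to Clause 4, its operative terms do not depend on Clause 4, so it remains in effect. Clause 6 is a severability clause and preserves every provision that can still be given independent effect. That leaves Clause 1, Clause 3, Clause 5, Clause 6, Clause 7, and Clause 8 in effect.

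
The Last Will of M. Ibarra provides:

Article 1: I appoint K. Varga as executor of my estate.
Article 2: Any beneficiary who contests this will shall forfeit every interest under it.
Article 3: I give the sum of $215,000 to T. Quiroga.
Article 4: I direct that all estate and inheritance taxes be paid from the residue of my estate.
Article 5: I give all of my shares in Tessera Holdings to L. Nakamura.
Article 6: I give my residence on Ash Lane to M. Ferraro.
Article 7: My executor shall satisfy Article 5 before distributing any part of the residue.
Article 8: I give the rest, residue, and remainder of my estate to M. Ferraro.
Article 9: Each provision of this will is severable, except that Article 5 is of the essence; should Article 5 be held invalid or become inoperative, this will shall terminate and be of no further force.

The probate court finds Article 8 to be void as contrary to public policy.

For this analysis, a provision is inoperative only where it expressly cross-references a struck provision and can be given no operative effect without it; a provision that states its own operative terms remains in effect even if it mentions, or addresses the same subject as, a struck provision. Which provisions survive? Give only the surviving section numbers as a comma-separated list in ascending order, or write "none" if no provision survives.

Article 8 is struck. No other provision's operative terms depend on Article 8. Article 9 makes Article 5 an essential term, but Article 5 is unaffected, so the severability proviso in Article 9 preserves the remaining provisions. Article 1, Article 2, Article 3, Article 4, Article 5, Article 6, Article 7, and Article 9 remain in effect.

1, 2, 3, 4, 5, 6, 7, 9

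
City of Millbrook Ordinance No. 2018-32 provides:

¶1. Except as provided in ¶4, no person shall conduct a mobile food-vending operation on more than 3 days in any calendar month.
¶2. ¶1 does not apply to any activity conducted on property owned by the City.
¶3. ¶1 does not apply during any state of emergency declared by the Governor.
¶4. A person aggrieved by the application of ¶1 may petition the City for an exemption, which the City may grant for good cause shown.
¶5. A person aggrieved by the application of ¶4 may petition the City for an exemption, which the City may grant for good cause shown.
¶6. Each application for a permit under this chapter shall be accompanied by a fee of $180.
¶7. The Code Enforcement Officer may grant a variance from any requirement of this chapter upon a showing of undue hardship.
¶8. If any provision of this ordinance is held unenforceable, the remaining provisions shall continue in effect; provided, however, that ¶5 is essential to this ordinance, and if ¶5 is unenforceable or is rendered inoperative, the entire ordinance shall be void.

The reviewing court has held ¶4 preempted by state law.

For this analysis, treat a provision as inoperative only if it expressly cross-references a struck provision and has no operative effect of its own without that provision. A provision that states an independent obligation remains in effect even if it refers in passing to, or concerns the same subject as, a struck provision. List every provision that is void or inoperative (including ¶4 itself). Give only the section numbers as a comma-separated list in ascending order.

1, 2, 3, 4, 5, 6, 7, 8

¶4 is struck. ¶5 has no operative effect of its own apart from ¶4 and is therefore inoperative. ¶8 makes ¶5 an essential term, and ¶5 has been rendered inoperative by the cascade; under ¶8, the entire ordinance is therefore void. No provision of the ordinance survives.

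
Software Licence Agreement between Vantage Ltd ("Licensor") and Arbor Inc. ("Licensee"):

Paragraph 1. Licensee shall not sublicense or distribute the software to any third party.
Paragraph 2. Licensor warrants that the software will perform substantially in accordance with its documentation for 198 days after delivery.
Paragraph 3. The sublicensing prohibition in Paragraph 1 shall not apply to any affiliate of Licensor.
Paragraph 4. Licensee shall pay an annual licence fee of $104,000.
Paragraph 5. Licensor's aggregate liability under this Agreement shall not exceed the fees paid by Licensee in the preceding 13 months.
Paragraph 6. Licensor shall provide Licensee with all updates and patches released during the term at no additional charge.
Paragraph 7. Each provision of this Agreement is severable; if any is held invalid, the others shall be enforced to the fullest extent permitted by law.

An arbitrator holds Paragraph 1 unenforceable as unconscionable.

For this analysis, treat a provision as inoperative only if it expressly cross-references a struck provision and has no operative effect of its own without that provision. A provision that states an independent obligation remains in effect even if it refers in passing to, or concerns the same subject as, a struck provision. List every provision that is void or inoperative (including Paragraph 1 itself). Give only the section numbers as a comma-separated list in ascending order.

1, 3

Paragraph 1 is struck. The whole of Paragraph 3 is the carve-out from the sublicensing prohibition, defined by reference to Paragraph 1, so Paragraph 3 cannot stand once Paragraph 1 is removed. Paragraph 7 is a severability clause and preserves every provision that can still be given independent effect. That leaves Paragraph 2, Paragraph 4, Paragraph 5, Paragraph 6, and Paragraph 7 in effect.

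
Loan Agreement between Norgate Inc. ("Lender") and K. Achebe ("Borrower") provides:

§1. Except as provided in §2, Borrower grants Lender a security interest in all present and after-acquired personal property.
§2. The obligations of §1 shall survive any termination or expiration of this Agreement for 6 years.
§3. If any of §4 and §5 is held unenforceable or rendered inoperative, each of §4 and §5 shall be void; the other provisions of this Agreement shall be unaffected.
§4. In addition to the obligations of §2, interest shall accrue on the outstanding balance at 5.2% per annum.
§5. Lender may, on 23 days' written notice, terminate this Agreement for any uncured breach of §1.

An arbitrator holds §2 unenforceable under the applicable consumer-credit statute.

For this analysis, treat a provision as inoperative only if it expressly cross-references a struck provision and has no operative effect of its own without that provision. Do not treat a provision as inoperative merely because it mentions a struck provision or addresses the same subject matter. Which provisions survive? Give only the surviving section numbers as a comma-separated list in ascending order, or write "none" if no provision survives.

§2 is struck. §4 mentions §2 but its own obligation stands independently of §2, so §4 is not affected. §1 mentions §2 but its own obligation stands independently of §2, so §1 is not affected. No other provision's operative terms depend on §2. §3 ties §4 and §5 together, but none of those is affected here; the remaining provisions continue in force under §3. That leaves §1, §3, §4, and §5 in effect.

1, 3, 4, 5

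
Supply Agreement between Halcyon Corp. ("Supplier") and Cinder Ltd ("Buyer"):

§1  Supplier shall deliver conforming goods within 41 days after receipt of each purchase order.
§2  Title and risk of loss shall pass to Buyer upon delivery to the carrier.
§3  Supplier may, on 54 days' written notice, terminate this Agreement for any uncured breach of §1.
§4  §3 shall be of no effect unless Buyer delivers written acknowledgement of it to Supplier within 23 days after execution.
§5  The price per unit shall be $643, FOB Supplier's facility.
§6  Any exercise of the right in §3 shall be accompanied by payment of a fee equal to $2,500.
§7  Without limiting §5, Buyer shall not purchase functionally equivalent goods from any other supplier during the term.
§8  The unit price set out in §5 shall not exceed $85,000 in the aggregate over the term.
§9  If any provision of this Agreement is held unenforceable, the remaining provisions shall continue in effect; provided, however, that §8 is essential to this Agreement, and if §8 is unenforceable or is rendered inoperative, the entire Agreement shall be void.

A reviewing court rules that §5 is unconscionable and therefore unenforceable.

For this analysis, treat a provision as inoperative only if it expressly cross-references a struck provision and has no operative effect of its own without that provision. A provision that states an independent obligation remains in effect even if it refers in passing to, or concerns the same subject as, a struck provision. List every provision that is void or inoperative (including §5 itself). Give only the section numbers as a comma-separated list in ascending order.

1, 2, 3, 4, 5, 6, 7, 8, 9

§5 is struck. §8 has no operative effect of its own apart from §5 and is therefore inoperative. §9 makes §8 an essential term, and §8 has been rendered inoperative by the cascade; under §9, the entire Agreement is therefore void. No provision of the Agreement survives.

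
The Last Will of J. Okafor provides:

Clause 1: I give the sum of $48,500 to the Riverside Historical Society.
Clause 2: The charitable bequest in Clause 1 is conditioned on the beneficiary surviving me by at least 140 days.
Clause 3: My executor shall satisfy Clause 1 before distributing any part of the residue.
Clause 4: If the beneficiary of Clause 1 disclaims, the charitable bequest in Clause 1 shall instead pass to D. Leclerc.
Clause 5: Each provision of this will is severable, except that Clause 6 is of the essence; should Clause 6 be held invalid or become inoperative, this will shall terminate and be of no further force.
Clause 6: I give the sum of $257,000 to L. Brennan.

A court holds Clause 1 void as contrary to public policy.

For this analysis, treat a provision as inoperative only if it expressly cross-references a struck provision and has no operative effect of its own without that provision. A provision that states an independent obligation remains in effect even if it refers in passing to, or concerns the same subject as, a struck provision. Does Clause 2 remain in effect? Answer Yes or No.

No

Clause 1 is struck. Clause 2 has no operative effect of its own apart from Clause 1 and is therefore inoperative. Clause 3 has no operative effect of its own apart from Clause 1 and is therefore inoperative. The only function of Clause 4 is the alternative disposition for Clause 1, so it cannot stand once Clause 1 is removed. Clause 5 makes Clause 6 an essential term, but Clause 6 is unaffected, so the severability proviso in Clause 5 preserves the remaining provisions. Clause 5 and Clause 6 remain in effect. Clause 2 is among the inoperative provisions, so the answer is no.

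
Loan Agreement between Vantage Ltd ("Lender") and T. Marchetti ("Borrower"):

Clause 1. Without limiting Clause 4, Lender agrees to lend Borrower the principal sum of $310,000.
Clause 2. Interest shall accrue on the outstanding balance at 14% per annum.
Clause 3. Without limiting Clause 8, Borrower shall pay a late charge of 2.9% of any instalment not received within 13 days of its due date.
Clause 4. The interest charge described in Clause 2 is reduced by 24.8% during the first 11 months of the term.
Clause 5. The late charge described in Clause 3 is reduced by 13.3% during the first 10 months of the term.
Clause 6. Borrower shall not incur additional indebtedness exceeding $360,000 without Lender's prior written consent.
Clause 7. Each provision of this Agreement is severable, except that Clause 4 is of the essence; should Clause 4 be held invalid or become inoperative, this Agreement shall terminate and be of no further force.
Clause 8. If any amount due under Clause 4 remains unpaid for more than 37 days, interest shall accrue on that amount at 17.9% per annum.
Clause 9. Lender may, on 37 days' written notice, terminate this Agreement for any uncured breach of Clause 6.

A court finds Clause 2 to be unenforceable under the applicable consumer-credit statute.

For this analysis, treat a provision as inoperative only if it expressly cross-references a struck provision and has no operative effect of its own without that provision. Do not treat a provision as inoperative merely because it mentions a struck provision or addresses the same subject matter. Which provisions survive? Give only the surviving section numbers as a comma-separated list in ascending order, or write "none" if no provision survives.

none

Clause 2 is struck. Clause 4 does nothing except set the introductory reduction to the interest charge by reference to Clause 2; with Clause 2 gone it has no independent effect and is inoperative. Clause 8 does nothing except set the default interest on the introductory reduction to the interest charge by reference to Clause 4; with Clause 4 gone it has no independent effect and is inoperative. Clause 7 makes Clause 4 an essential term, and Clause 4 has been rendered inoperative by the cascade; under Clause 7, the entire Agreement is therefore void. No provision of the Agreement survives.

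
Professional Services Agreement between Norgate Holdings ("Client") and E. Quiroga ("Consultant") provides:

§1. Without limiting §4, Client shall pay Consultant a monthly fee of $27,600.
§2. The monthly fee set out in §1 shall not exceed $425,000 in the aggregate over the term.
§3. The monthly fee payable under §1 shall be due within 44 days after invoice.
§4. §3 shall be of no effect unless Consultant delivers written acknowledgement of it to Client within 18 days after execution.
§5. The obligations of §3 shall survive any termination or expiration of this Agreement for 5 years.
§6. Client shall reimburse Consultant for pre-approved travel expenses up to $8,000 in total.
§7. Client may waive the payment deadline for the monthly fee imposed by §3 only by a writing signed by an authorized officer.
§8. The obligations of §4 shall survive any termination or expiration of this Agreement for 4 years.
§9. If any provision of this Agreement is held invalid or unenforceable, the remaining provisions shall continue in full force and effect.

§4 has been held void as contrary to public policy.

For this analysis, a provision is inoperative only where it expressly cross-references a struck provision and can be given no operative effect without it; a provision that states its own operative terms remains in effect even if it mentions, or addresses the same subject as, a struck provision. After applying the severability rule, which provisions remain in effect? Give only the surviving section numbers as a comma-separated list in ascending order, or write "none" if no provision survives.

§4 is struck. The only function of §8 is the survival period for §4, so it cannot stand once §4 is removed. Although §1 refers to §4, its operative terms do not depend on §4, so it remains in effect. §9 is a severability clause and preserves every provision that can still be given independent effect. §1, §2, §3, §5, §6, §7, and §9 remain in effect.

1, 2, 3, 5, 6, 7, 9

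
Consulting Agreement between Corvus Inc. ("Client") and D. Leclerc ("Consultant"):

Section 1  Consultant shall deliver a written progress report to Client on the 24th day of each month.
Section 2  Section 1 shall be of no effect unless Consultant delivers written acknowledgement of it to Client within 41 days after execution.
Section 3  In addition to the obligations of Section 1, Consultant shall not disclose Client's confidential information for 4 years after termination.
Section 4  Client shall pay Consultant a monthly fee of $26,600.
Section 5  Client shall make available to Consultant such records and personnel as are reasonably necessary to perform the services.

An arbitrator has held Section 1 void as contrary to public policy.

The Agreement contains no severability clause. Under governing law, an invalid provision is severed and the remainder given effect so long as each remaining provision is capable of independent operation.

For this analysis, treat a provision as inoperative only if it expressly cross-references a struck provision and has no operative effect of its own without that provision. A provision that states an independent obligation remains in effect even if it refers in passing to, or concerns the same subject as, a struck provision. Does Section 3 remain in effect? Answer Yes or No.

Yes

Section 1 is struck. Section 2 merely fixes the acknowledgement condition for Section 1; with Section 1 gone it has nothing to operate on and falls away. Although Section 3 refers to Section 1, its operative terms do not depend on Section 1, so it remains in effect. With no severability clause, the stated default rule severs what cannot stand and enforces each remaining provision that can operate on its own. The provisions still in force are Section 3, Section 4, and Section 5. Section 3 is among the surviving provisions, so the answer is yes.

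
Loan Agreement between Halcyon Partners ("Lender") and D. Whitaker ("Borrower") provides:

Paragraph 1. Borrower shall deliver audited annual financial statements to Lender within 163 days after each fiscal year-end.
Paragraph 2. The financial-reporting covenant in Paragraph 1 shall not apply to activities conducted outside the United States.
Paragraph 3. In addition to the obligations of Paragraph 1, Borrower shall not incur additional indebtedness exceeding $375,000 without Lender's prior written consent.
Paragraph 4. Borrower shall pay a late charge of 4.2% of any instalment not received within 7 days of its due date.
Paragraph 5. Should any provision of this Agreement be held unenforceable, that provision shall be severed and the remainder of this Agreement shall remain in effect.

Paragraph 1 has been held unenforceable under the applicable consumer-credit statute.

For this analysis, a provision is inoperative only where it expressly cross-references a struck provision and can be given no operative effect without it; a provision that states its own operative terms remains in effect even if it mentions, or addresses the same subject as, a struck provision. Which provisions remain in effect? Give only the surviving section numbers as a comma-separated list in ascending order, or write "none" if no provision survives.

Paragraph 1 is struck. Paragraph 2 operates only by reference to Paragraph 1, so it falls with Paragraph 1. Paragraph 3 mentions Paragraph 1 but its own obligation stands independently of Paragraph 1, so Paragraph 3 is not affected. Paragraph 5 is a severability clause and preserves every provision that can still be given independent effect. The provisions still in force are Paragraph 3, Paragraph 4, and Paragraph 5.

3, 4, 5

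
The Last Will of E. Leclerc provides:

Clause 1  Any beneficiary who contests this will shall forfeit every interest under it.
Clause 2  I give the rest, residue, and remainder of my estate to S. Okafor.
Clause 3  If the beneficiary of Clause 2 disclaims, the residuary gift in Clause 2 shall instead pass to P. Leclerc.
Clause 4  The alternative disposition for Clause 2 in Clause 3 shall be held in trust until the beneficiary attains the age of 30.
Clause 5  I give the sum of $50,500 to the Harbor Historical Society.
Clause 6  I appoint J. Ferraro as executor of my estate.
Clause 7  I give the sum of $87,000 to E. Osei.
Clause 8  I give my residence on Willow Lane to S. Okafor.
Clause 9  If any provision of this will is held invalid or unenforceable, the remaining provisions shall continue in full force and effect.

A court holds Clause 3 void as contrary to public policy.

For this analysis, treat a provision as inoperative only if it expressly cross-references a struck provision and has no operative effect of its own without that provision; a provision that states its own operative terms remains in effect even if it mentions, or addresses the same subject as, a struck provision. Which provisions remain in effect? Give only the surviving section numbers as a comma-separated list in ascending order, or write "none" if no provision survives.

1, 2, 5, 6, 7, 8, 9

Clause 3 is struck. Clause 4 merely fixes the trust for Clause 3; with Clause 3 gone it has nothing to operate on and falls away. Under the severability clause in Clause 9, the remaining provisions continue in force. That leaves Clause 1, Clause 2, Clause 5, Clause 6, Clause 7, Clause 8, and Clause 9 in effect.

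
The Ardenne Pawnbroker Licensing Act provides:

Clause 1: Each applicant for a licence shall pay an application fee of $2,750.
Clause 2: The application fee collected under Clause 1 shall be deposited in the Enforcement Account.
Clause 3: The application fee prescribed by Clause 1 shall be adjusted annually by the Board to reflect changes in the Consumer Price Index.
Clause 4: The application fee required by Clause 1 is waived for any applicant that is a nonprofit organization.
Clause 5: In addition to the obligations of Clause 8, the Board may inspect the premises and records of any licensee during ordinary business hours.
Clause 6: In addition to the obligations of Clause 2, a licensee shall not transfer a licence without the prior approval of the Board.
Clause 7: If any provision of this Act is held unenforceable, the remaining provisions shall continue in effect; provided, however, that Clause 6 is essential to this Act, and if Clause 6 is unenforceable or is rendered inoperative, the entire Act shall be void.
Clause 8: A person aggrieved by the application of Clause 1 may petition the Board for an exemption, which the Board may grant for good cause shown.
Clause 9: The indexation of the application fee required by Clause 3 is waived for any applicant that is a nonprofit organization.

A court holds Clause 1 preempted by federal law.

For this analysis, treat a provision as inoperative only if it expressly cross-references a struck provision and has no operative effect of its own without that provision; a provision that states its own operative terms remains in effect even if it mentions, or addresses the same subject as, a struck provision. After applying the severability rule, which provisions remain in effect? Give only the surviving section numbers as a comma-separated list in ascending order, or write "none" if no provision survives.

Clause 1 is struck. Clause 2 operates only by reference to Clause 1, so it falls with Clause 1. Clause 3 does nothing except set the indexation of the application fee by reference to Clause 1; with Clause 1 gone it has no independent effect and is inoperative. Clause 4 operates only by reference to Clause 1, so it falls with Clause 1. Clause 8 has no operative effect of its own apart from Clause 1 and is therefore inoperative. Clause 9 has no operative effect of its own apart from Clause 3 and is therefore inoperative. Although Clause 5 refers to Clause 8, its operative terms do not depend on Clause 8, so it remains in effect. Although Clause 6 refers to Clause 2, its operative terms do not depend on Clause 2, so it remains in effect. Clause 7 makes Clause 6 an essential term, but Clause 6 is unaffected, so the severability proviso in Clause 7 preserves the remaining provisions. The provisions still in force are Clause 5, Clause 6, and Clause 7.

5, 6, 7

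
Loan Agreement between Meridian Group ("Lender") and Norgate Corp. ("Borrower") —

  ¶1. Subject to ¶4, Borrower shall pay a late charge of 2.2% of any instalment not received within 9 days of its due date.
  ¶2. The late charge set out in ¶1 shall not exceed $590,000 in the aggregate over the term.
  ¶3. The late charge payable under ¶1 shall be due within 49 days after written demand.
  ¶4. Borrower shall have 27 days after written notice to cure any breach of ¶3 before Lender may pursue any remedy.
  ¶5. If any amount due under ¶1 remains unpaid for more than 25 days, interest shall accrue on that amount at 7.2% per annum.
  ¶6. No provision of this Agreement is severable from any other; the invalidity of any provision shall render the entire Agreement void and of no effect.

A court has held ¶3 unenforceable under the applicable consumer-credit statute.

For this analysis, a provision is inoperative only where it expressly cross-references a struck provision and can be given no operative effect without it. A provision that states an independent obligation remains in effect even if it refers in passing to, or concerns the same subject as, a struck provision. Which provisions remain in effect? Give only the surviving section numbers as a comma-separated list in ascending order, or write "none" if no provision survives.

none

¶3 is struck. ¶4 has no operative effect of its own apart from ¶3 and is therefore inoperative. ¶6 provides that the Agreement is not severable, so the invalidity of any one provision voids the entire Agreement. No provision of the Agreement survives.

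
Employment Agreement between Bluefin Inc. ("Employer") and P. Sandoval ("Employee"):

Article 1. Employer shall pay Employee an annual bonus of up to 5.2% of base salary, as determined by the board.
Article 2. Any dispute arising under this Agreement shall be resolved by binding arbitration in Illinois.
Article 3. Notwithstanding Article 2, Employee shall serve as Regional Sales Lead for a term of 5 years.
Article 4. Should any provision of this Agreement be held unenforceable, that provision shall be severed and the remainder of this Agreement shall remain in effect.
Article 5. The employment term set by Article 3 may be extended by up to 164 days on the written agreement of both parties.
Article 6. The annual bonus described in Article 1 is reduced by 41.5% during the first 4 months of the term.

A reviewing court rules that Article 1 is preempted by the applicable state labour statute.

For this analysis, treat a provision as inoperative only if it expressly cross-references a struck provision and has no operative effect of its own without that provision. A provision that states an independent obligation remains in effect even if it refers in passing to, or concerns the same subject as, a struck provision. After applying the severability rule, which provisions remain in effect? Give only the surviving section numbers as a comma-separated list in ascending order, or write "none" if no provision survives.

2, 3, 4, 5

Article 1 is struck. Article 6 has no operative effect of its own apart from Article 1 and is therefore inoperative. Under the severability clause in Article 4, the remaining provisions continue in force. Article 2, Article 3, Article 4, and Article 5 remain in effect.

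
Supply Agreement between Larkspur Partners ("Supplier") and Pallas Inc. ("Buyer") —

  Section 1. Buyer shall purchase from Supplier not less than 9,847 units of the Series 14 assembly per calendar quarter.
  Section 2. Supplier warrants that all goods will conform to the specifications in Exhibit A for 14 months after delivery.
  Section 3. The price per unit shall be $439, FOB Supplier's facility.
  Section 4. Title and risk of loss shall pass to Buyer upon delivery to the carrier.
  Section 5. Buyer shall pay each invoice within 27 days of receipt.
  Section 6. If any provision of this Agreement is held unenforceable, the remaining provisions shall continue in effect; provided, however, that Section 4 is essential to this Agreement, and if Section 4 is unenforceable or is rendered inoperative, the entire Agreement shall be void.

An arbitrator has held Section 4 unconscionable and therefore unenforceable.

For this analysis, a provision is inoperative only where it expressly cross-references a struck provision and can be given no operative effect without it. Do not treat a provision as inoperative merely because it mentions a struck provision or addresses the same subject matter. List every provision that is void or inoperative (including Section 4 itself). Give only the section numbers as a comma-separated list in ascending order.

Section 4 is struck. No other provision's operative terms depend on Section 4. Section 6 makes Section 4 an essential term, and Section 4 is the provision held invalid; under Section 6, the entire Agreement is therefore void. No provision of the Agreement survives.

1, 2, 3, 4, 5, 6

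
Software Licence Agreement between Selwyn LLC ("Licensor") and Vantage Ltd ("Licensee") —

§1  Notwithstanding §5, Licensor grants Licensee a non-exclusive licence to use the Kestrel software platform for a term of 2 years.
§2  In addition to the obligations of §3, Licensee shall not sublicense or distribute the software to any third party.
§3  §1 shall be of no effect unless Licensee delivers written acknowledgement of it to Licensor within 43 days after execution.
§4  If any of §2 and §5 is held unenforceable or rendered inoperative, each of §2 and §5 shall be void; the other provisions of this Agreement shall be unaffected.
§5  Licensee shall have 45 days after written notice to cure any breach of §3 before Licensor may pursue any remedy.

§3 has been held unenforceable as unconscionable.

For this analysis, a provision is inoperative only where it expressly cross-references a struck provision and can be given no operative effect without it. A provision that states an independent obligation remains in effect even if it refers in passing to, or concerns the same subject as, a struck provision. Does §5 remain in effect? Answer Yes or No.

§3 is struck. §5 operates only by reference to §3, so it falls with §3. §1 mentions §5 but its own obligation stands independently of §5, so §1 is not affected. §4 declares §2 and §5 mutually dependent; since one of them has fallen, all of them are of no effect. That brings down §2 as well. The remainder continues in force under §4. The provisions still in force are §1 and §4. §5 is among the inoperative provisions, so the answer is no.

No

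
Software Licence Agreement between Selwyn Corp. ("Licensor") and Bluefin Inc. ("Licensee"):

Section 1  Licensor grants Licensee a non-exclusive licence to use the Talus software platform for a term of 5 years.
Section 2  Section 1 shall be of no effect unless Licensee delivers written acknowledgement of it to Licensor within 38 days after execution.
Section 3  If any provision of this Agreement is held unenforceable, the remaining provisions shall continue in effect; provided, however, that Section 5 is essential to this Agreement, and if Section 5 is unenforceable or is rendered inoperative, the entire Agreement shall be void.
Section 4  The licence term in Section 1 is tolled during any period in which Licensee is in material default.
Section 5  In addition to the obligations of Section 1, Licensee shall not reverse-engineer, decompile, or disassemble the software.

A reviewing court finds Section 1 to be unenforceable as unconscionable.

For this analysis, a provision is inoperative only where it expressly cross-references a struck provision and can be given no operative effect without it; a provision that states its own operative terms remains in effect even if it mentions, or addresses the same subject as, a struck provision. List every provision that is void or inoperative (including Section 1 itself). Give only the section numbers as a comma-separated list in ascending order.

1, 2, 4

Section 1 is struck. The only function of Section 2 is the acknowledgement condition for Section 1, so it cannot stand once Section 1 is removed. Section 4 operates only by reference to Section 1, so it falls with Section 1. Section 5 mentions Section 1 but its own obligation stands independently of Section 1, so Section 5 is not affected. Section 3 makes Section 5 an essential term, but Section 5 is unaffected, so the severability proviso in Section 3 preserves the remaining provisions. Section 3 and Section 5 remain in effect.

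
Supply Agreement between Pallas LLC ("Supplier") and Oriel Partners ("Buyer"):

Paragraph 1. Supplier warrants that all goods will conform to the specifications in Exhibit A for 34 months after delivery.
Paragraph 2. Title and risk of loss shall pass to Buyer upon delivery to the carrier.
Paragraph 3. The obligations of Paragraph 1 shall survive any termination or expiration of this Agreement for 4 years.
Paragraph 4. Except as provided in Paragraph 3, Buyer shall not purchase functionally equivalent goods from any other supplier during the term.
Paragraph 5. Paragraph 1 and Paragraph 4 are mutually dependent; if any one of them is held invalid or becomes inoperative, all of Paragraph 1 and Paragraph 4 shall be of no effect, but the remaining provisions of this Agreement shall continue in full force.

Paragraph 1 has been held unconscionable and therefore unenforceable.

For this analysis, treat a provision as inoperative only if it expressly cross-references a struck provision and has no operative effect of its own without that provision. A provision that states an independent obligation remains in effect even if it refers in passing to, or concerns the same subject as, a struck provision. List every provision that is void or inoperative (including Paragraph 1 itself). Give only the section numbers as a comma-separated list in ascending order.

Paragraph 1 is struck. Paragraph 3 operates only by reference to Paragraph 1, so it falls with Paragraph 1. Paragraph 5 declares Paragraph 1 and Paragraph 4 mutually dependent; since one of them has fallen, all of them are of no effect. That brings down Paragraph 4 as well. The remainder continues in force under Paragraph 5. That leaves Paragraph 2 and Paragraph 5 in effect.

1, 3, 4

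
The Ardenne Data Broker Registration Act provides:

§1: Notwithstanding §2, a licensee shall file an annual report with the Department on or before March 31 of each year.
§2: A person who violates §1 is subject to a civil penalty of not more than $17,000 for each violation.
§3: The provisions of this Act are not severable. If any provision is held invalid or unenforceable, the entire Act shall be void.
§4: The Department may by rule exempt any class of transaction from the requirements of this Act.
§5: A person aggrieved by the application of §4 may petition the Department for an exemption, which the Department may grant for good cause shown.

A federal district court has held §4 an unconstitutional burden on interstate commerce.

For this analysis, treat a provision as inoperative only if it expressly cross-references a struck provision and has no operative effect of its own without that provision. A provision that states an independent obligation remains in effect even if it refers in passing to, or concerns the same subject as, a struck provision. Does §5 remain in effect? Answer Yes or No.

No

§4 is struck. §5 merely fixes the exemption procedure for §4; with §4 gone it has nothing to operate on and falls away. §3 provides that the Act is not severable, so the invalidity of any one provision voids the entire Act. No provision of the Act survives. §5 is among the inoperative provisions, so the answer is no.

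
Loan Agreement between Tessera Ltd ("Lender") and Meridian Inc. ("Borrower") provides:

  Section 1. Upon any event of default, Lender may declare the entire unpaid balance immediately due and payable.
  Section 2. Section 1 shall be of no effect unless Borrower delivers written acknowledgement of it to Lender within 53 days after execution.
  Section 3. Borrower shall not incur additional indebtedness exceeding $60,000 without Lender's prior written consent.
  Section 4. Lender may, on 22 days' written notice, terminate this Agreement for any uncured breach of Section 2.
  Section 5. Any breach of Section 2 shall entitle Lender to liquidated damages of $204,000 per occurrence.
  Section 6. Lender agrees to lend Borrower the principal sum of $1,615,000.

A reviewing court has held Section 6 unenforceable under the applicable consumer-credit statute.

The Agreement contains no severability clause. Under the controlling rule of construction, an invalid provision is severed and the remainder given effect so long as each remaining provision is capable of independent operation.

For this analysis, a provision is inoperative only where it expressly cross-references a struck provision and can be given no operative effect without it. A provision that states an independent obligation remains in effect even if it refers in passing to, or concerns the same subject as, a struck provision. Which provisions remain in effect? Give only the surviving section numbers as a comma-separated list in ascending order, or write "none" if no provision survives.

Section 6 is struck. No other provision's operative terms depend on Section 6. With no severability clause, the stated default rule severs what cannot stand and enforces each remaining provision that can operate on its own. That leaves Section 1, Section 2, Section 3, Section 4, and Section 5 in effect.

1, 2, 3, 4, 5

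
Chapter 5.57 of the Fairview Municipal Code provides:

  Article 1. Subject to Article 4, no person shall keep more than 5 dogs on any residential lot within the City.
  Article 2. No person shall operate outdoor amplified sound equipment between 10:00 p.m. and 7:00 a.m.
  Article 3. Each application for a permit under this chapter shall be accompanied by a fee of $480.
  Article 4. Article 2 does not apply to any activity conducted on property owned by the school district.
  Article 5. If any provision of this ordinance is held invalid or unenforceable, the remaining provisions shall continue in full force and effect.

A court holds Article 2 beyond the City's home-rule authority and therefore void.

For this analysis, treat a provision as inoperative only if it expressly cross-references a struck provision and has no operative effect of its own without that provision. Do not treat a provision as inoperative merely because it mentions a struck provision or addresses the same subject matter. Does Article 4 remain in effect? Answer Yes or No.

No

Article 2 is struck. The only function of Article 4 is the public-property exemption from Article 2, so it cannot stand once Article 2 is removed. Although Article 1 refers to Article 4, its operative terms do not depend on Article 4, so it remains in effect. Article 5 is a severability clause and preserves every provision that can still be given independent effect. That leaves Article 1, Article 3, and Article 5 in effect. Article 4 is among the inoperative provisions, so the answer is no.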